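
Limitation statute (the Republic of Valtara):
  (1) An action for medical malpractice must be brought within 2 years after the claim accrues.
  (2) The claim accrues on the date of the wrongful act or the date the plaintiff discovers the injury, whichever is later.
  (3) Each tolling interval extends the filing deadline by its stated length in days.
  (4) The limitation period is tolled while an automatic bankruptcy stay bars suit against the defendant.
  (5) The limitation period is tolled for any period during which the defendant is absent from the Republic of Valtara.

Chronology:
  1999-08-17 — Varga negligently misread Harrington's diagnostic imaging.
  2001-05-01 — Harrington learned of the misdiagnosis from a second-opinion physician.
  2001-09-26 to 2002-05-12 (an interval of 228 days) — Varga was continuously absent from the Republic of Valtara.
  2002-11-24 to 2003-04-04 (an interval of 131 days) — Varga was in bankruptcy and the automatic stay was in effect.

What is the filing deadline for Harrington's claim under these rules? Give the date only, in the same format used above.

The claim accrued on 2001-05-01 — the later of the 1999-08-17 act and the 2001-05-01 discovery.
Adding the 2 years base period to 2001-05-01 gives a deadline of 2003-05-01, before any tolling.
Because the defendant's absence from the jurisdiction ran from 2001-09-26 to 2002-05-12, the deadline is extended by 228 days to 2003-12-15.
Because the automatic bankruptcy stay ran from 2002-11-24 to 2003-04-04, the deadline is extended by 131 days to 2004-04-24.

2004-04-24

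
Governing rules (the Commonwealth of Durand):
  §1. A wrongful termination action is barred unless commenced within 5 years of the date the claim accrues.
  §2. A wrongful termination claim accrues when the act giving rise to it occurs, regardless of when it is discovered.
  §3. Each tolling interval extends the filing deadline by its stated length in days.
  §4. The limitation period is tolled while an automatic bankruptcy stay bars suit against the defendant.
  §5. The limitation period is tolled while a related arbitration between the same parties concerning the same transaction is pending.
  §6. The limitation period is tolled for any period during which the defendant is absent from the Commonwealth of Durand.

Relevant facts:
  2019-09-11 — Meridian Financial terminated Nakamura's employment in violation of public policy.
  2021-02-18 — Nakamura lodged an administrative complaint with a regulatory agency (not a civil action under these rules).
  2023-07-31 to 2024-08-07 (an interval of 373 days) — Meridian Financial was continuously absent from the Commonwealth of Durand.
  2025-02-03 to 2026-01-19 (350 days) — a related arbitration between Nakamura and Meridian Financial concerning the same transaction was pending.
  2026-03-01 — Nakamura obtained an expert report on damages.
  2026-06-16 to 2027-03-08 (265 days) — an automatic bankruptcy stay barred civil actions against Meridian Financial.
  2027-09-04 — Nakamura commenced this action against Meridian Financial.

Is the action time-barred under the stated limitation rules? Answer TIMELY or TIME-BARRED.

The claim accrued on 2019-09-11, the date of the act.
The untolled deadline — 5 years after 2019-09-11 — is 2024-09-11.
The defendant's absence from the jurisdiction from 2023-07-31 to 2024-08-07 tolled the period for 373 days, extending the deadline to 2025-09-19.
The period was tolled for 350 days by the pending related arbitration (2025-02-03 to 2026-01-19), pushing the deadline to 2026-09-04.
The automatic bankruptcy stay from 2026-06-16 to 2027-03-08 tolled the period for 265 days, extending the deadline to 2027-05-27.
The other events in the timeline have no effect on the limitation period under the stated rules.
The 2027-09-04 filing falls after the 2027-05-27 deadline; the claim is time-barred.

TIME-BARRED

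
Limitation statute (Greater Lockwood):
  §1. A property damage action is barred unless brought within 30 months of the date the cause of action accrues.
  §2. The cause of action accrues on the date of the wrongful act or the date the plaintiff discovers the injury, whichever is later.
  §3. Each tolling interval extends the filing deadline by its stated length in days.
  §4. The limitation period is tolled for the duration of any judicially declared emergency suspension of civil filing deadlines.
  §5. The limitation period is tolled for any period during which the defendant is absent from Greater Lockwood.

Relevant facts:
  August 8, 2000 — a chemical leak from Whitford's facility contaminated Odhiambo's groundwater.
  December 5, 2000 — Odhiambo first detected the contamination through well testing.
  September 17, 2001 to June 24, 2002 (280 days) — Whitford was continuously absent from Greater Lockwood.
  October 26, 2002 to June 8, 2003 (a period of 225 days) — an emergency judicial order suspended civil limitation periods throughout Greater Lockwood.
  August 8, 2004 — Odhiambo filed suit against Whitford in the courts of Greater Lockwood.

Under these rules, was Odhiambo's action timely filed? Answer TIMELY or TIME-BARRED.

Because discovery on December 5, 2000 post-dates the August 8, 2000 act, accrual under the later-of rule falls on December 5, 2000.
The untolled deadline — 30 months after December 5, 2000 — is June 5, 2003.
Because the defendant's absence from the jurisdiction ran from September 17, 2001 to June 24, 2002, the deadline is extended by 280 days to March 11, 2004.
The emergency suspension of filing deadlines from October 26, 2002 to June 8, 2003 tolled the period for 225 days, extending the deadline to October 22, 2004.
Filing on August 8, 2004 beat the October 22, 2004 deadline — the action is timely.

TIMELY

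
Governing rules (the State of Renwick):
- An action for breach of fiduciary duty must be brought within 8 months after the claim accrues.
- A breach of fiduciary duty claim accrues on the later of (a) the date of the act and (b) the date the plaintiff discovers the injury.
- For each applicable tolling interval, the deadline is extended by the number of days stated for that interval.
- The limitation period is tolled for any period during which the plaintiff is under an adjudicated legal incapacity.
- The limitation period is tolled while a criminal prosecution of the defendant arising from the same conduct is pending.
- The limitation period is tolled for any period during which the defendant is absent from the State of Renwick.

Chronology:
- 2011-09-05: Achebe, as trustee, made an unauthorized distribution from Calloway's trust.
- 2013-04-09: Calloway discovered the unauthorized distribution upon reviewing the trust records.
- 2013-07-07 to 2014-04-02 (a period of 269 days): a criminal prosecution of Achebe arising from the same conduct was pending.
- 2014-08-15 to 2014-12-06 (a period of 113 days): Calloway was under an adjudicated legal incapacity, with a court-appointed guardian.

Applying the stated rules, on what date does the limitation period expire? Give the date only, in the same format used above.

2014-12-26

The claim accrued on 2013-04-09 — the later of the 2011-09-05 act and the 2013-04-09 discovery.
The untolled deadline — 8 months after 2013-04-09 — is 2013-12-09.
Because the pending criminal prosecution ran from 2013-07-07 to 2014-04-02, the deadline is extended by 269 days to 2014-09-04.
The plaintiff's legal incapacity from 2014-08-15 to 2014-12-06 tolled the period for 113 days, extending the deadline to 2014-12-26.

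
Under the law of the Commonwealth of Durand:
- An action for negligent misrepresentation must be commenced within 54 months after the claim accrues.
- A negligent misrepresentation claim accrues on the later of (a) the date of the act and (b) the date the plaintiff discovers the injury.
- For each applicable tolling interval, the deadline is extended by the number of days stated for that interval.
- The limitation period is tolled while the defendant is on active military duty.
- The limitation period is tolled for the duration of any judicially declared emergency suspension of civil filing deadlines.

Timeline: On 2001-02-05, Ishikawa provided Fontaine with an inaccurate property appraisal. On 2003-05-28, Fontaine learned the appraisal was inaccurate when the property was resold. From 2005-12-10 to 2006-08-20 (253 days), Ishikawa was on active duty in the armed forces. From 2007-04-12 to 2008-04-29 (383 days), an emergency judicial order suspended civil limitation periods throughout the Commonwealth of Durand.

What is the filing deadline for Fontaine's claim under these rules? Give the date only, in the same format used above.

2009-08-25

Because discovery on 2003-05-28 post-dates the 2001-02-05 act, accrual under the later-of rule falls on 2003-05-28.
54 months from 2003-05-28 is 2007-11-28.
The defendant's active military service from 2005-12-10 to 2006-08-20 tolled the period for 253 days, extending the deadline to 2008-08-07.
The period was tolled for 383 days by the emergency suspension of filing deadlines (2007-04-12 to 2008-04-29), pushing the deadline to 2009-08-25.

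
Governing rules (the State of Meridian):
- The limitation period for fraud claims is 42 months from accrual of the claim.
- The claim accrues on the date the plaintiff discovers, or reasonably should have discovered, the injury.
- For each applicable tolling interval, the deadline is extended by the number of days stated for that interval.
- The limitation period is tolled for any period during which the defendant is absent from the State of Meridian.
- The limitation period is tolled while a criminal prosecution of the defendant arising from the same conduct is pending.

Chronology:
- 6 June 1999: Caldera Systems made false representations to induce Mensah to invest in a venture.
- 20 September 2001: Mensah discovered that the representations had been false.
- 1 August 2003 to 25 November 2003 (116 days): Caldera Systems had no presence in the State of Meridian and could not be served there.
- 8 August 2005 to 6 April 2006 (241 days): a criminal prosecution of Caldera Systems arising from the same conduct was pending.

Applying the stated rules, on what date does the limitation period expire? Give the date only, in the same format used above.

14 July 2005

Accrual is tied to discovery, so the period began on 20 September 2001 rather than on 6 June 1999 when the act occurred.
The untolled deadline — 42 months after 20 September 2001 — is 20 March 2005.
The defendant's absence from the jurisdiction from 1 August 2003 to 25 November 2003 tolled the period for 116 days, extending the deadline to 14 July 2005.
The pending criminal prosecution starting 8 August 2005 came too late — the period had run on 14 July 2005 — and so does not extend the deadline.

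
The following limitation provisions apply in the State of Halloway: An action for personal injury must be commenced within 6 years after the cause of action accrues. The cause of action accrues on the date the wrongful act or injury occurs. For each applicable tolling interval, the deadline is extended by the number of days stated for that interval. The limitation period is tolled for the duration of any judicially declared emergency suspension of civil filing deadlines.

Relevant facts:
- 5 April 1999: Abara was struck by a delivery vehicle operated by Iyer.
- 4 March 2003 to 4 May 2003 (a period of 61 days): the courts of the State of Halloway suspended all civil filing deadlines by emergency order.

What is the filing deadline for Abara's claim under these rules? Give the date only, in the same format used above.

5 June 2005

The claim accrued on 5 April 1999, when the wrongful act occurred.
The untolled deadline — 6 years after 5 April 1999 — is 5 April 2005.
The period was tolled for 61 days by the emergency suspension of filing deadlines (4 March 2003 to 4 May 2003), pushing the deadline to 5 June 2005.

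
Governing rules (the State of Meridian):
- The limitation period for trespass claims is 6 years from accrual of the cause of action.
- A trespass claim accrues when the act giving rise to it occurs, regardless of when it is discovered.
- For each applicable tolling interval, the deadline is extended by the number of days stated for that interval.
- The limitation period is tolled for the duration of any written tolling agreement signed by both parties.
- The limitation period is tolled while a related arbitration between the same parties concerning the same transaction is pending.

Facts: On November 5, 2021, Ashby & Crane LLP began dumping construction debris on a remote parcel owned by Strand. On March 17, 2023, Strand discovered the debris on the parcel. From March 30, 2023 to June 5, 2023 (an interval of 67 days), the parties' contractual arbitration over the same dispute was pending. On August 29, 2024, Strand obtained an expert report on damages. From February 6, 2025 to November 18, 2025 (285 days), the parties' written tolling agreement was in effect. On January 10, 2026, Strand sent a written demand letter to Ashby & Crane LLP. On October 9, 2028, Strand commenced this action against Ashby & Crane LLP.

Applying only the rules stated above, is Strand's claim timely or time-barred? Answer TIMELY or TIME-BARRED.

Accrual is governed by the date of the act, so the period began to run on November 5, 2021; the later discovery on March 17, 2023 is irrelevant under the stated rule.
Adding the 6 years base period to November 5, 2021 gives a deadline of November 5, 2027, before any tolling.
The period was tolled for 67 days by the pending related arbitration (March 30, 2023 to June 5, 2023), pushing the deadline to January 11, 2028.
The period was tolled for 285 days by the written tolling agreement (February 6, 2025 to November 18, 2025), pushing the deadline to October 22, 2028.
Nothing else in the chronology tolls or restarts the period.
Strand filed on October 9, 2028, before the October 22, 2028 deadline, so the action is timely.

TIMELY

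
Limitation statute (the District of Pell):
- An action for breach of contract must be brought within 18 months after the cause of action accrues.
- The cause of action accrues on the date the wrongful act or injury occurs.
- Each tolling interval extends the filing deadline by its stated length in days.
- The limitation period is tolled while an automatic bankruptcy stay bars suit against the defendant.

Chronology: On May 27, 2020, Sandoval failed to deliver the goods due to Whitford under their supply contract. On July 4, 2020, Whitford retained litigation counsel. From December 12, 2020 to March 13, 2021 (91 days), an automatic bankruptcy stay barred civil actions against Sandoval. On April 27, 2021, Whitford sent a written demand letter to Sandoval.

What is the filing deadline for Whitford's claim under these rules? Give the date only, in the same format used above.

February 26, 2022

The claim accrued on May 27, 2020, when the wrongful act occurred.
Adding the 18 months base period to May 27, 2020 gives a deadline of November 27, 2021, before any tolling.
The automatic bankruptcy stay from December 12, 2020 to March 13, 2021 tolled the period for 91 days, extending the deadline to February 26, 2022.
The other events in the timeline have no effect on the limitation period under the stated rules.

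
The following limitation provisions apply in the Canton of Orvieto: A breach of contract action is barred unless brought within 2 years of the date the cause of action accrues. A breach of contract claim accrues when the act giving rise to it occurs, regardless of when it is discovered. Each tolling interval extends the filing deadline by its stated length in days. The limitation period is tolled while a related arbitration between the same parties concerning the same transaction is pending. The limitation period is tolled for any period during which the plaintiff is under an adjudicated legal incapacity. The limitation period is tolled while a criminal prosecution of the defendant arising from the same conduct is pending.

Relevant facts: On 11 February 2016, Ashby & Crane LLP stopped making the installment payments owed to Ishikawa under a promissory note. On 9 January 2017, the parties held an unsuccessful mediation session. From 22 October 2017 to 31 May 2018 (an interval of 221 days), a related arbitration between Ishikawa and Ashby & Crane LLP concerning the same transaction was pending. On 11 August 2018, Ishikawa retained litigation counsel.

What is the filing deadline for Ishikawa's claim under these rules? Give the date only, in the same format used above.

The cause of action accrued on 11 February 2016, the date of the act.
The untolled deadline — 2 years after 11 February 2016 — is 11 February 2018.
The period was tolled for 221 days by the pending related arbitration (22 October 2017 to 31 May 2018), pushing the deadline to 20 September 2018.
The other events in the timeline have no effect on the limitation period under the stated rules.

20 September 2018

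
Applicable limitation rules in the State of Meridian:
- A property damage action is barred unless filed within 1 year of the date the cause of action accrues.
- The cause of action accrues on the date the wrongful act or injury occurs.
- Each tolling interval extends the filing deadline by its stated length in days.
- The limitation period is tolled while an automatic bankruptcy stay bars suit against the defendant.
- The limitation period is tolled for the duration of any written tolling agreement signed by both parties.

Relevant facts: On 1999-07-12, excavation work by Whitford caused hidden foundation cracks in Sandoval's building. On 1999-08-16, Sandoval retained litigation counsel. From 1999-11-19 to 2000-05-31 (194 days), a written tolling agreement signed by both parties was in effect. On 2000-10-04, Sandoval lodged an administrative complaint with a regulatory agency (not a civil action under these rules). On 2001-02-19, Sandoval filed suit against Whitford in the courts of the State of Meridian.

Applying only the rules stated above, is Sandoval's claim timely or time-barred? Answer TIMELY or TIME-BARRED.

TIME-BARRED

The limitation period began to run on 1999-07-12.
The untolled deadline — 1 year after 1999-07-12 — is 2000-07-12.
The written tolling agreement from 1999-11-19 to 2000-05-31 tolled the period for 194 days, extending the deadline to 2001-01-22.
Nothing else in the chronology tolls or restarts the period.
Sandoval filed on 2001-02-19, after the 2001-01-22 deadline, so the action is time-barred.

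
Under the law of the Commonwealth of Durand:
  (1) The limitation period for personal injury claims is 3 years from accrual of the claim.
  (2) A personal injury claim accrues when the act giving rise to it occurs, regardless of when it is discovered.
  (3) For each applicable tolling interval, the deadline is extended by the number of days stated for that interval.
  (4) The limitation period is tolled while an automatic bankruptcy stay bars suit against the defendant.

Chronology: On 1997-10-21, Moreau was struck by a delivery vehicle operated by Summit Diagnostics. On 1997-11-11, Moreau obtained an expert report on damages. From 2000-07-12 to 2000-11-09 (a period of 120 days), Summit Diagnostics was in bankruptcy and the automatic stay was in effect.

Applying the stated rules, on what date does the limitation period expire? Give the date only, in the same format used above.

2001-02-18

The claim accrued on 1997-10-21, when the wrongful act occurred.
3 years from 1997-10-21 is 2000-10-21.
Because the automatic bankruptcy stay ran from 2000-07-12 to 2000-11-09, the deadline is extended by 120 days to 2001-02-18.
Nothing else in the chronology tolls or restarts the period.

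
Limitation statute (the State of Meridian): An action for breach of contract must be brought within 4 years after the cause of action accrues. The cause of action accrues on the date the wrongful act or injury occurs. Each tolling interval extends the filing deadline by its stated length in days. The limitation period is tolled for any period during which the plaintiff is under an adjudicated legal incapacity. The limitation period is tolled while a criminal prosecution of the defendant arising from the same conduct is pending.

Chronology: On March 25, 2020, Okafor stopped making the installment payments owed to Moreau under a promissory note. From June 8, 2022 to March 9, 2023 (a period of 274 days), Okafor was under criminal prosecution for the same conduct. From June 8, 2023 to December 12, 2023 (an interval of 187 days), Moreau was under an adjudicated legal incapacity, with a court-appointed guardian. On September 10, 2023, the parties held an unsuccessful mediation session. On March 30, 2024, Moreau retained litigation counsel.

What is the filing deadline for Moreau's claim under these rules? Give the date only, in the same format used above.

June 29, 2025

The limitation period began to run on March 25, 2020.
Adding the 4 years base period to March 25, 2020 gives a deadline of March 25, 2024, before any tolling.
The period was tolled for 274 days by the pending criminal prosecution (June 8, 2022 to March 9, 2023), pushing the deadline to December 24, 2024.
The period was tolled for 187 days by the plaintiff's legal incapacity (June 8, 2023 to December 12, 2023), pushing the deadline to June 29, 2025.
Nothing else in the chronology tolls or restarts the period.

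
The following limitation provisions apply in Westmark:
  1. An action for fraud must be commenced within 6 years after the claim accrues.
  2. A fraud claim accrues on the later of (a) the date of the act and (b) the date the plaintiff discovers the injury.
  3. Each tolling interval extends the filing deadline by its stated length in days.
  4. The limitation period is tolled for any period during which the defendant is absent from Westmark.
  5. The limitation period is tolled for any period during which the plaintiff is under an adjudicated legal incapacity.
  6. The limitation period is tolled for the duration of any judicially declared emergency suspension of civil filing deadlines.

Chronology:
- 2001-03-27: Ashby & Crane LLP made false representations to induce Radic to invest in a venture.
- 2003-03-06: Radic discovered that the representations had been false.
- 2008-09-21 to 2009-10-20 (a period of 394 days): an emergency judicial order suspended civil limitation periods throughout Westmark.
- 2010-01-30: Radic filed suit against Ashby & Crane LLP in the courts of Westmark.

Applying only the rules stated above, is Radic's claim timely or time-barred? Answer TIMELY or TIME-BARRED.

TIMELY

Because discovery on 2003-03-06 post-dates the 2001-03-27 act, accrual under the later-of rule falls on 2003-03-06.
The untolled deadline — 6 years after 2003-03-06 — is 2009-03-06.
The emergency suspension of filing deadlines from 2008-09-21 to 2009-10-20 tolled the period for 394 days, extending the deadline to 2010-04-04.
Radic filed on 2010-01-30, before the 2010-04-04 deadline, so the action is timely.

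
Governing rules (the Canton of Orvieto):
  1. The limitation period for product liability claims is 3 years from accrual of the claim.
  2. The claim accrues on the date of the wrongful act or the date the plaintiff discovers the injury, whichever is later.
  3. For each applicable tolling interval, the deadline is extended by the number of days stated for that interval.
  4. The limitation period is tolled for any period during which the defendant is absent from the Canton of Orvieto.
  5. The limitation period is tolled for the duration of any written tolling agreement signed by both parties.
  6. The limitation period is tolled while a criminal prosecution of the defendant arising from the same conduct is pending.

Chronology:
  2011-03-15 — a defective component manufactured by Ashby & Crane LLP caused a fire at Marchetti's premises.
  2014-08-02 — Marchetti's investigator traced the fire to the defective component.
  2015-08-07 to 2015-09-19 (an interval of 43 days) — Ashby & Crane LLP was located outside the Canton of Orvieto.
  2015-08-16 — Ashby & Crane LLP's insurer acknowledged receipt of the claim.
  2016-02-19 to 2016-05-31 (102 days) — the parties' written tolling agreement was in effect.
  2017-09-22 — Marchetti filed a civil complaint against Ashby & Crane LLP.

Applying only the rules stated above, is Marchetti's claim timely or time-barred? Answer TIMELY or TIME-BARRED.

Because discovery on 2014-08-02 post-dates the 2011-03-15 act, accrual under the later-of rule falls on 2014-08-02.
The untolled deadline — 3 years after 2014-08-02 — is 2017-08-02.
The period was tolled for 43 days by the defendant's absence from the jurisdiction (2015-08-07 to 2015-09-19), pushing the deadline to 2017-09-14.
Because the written tolling agreement ran from 2016-02-19 to 2016-05-31, the deadline is extended by 102 days to 2017-12-25.
None of the other events listed affects the running of the period under the stated rules.
Marchetti filed on 2017-09-22, before the 2017-12-25 deadline, so the action is timely.

TIMELY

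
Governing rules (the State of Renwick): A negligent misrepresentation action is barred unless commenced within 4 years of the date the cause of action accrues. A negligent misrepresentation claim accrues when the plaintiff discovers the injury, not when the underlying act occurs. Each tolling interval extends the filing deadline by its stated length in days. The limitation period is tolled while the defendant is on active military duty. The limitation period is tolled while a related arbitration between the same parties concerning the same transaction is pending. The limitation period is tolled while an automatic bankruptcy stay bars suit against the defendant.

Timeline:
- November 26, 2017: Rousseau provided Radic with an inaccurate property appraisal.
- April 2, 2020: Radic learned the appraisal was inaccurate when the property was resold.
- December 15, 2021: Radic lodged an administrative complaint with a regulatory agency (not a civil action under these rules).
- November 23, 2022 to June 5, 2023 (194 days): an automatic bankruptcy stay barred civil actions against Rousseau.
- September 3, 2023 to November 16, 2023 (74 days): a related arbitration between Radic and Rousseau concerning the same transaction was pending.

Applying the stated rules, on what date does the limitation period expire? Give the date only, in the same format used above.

The claim did not accrue until Radic discovered the injury on April 2, 2020; the November 26, 2017 act date does not start the clock under the stated rule.
The untolled deadline — 4 years after April 2, 2020 — is April 2, 2024.
The period was tolled for 194 days by the automatic bankruptcy stay (November 23, 2022 to June 5, 2023), pushing the deadline to October 13, 2024.
The pending related arbitration from September 3, 2023 to November 16, 2023 tolled the period for 74 days, extending the deadline to December 26, 2024.
The other events in the timeline have no effect on the limitation period under the stated rules.

December 26, 2024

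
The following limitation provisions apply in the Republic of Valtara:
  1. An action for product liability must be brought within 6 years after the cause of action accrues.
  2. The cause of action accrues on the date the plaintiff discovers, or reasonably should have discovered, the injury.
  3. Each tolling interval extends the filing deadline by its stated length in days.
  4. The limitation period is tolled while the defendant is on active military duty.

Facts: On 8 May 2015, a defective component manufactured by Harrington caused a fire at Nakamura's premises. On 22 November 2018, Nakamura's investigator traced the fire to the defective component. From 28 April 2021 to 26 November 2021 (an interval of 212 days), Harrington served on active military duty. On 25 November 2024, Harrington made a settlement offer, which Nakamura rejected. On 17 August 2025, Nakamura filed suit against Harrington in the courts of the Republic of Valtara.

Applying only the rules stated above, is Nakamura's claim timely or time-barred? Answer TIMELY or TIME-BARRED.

TIME-BARRED

Under the discovery rule, the claim accrued on 22 November 2018, when Nakamura discovered the injury — not on the 8 May 2015 date of the underlying act.
Adding the 6 years base period to 22 November 2018 gives a deadline of 22 November 2024, before any tolling.
Because the defendant's active military service ran from 28 April 2021 to 26 November 2021, the deadline is extended by 212 days to 22 June 2025.
The other events in the timeline have no effect on the limitation period under the stated rules.
Nakamura filed on 17 August 2025, after the 22 June 2025 deadline, so the action is time-barred.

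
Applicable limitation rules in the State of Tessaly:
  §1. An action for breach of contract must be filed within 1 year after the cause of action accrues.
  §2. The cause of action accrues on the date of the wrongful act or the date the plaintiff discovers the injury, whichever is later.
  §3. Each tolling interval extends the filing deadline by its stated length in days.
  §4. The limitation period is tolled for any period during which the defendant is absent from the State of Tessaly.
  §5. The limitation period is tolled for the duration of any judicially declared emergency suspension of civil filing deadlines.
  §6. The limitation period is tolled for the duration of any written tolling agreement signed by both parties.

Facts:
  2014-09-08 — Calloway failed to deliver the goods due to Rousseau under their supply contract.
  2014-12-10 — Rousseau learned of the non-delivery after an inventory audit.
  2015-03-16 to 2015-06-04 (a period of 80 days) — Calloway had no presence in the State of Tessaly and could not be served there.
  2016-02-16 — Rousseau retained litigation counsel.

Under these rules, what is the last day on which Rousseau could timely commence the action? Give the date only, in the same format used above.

The claim accrued on 2014-12-10 — the later of the 2014-09-08 act and the 2014-12-10 discovery.
1 year from 2014-12-10 is 2015-12-10.
The defendant's absence from the jurisdiction from 2015-03-16 to 2015-06-04 tolled the period for 80 days, extending the deadline to 2016-02-28.
The other events in the timeline have no effect on the limitation period under the stated rules.

2016-02-28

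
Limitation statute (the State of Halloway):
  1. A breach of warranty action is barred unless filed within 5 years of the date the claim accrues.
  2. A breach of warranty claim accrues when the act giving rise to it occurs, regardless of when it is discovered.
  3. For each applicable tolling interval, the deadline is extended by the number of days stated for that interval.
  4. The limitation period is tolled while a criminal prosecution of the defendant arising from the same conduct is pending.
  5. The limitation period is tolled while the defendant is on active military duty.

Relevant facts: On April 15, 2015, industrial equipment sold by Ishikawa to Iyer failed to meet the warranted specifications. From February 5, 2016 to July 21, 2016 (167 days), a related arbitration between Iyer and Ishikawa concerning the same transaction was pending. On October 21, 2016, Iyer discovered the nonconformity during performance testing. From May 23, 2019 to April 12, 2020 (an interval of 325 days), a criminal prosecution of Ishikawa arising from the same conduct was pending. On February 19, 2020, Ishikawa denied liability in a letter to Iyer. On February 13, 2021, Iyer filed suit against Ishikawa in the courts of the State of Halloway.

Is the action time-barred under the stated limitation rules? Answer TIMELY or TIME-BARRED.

TIMELY

The claim accrued on April 15, 2015, when the wrongful act occurred; under the stated occurrence rule the October 21, 2016 discovery does not delay accrual.
Adding the 5 years base period to April 15, 2015 gives a deadline of April 15, 2020, before any tolling.
The period was tolled for 325 days by the pending criminal prosecution (May 23, 2019 to April 12, 2020), pushing the deadline to March 6, 2021.
The pending related arbitration from February 5, 2016 to July 21, 2016 does not toll the period, because no stated rule makes a pending arbitration a tolling event.
None of the other events listed affects the running of the period under the stated rules.
The February 13, 2021 filing precedes the March 6, 2021 deadline; the claim is timely.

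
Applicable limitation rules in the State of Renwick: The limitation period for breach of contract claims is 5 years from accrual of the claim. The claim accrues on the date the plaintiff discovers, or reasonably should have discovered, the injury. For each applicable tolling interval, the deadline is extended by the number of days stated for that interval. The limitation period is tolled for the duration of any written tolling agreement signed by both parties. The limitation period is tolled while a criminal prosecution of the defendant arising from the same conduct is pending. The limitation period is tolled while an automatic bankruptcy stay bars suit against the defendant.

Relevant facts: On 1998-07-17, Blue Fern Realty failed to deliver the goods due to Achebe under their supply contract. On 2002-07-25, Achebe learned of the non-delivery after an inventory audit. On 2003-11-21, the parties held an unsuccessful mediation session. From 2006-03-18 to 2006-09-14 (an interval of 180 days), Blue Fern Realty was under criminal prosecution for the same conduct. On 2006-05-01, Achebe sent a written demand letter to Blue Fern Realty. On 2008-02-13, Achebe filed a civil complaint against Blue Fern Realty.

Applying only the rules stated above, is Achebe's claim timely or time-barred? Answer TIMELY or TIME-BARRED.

Under the discovery rule, the claim accrued on 2002-07-25, when Achebe discovered the injury — not on the 1998-07-17 date of the underlying act.
The untolled deadline — 5 years after 2002-07-25 — is 2007-07-25.
The period was tolled for 180 days by the pending criminal prosecution (2006-03-18 to 2006-09-14), pushing the deadline to 2008-01-21.
The other events in the timeline have no effect on the limitation period under the stated rules.
The 2008-02-13 filing falls after the 2008-01-21 deadline; the claim is time-barred.

TIME-BARRED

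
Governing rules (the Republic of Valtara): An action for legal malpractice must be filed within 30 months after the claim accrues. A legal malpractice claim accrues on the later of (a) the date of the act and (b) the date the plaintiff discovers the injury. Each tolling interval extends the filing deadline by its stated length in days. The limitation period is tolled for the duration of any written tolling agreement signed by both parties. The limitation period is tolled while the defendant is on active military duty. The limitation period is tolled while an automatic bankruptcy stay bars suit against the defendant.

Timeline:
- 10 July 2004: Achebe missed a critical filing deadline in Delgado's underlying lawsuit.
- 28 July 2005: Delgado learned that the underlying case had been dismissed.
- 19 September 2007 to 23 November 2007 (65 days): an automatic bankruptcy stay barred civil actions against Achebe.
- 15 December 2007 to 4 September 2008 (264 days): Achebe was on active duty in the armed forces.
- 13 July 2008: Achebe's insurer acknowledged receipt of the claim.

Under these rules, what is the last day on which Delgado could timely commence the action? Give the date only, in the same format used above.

22 December 2008

The claim accrued on 28 July 2005 — the later of the 10 July 2004 act and the 28 July 2005 discovery.
Adding the 30 months base period to 28 July 2005 gives a deadline of 28 January 2008, before any tolling.
Because the automatic bankruptcy stay ran from 19 September 2007 to 23 November 2007, the deadline is extended by 65 days to 2 April 2008.
Because the defendant's active military service ran from 15 December 2007 to 4 September 2008, the deadline is extended by 264 days to 22 December 2008.
Nothing else in the chronology tolls or restarts the period.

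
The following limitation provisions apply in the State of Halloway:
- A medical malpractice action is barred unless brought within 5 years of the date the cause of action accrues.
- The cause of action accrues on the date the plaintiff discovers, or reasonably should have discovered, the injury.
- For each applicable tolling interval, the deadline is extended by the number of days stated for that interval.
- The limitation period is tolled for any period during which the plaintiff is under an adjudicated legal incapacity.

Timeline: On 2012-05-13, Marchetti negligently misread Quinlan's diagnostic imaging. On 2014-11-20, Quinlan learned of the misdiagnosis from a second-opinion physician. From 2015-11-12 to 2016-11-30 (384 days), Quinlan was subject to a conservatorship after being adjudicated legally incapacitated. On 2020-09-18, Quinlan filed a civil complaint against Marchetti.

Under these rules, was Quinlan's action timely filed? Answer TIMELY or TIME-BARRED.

TIMELY

The claim did not accrue until Quinlan discovered the injury on 2014-11-20; the 2012-05-13 act date does not start the clock under the stated rule.
The untolled deadline — 5 years after 2014-11-20 — is 2019-11-20.
The plaintiff's legal incapacity from 2015-11-12 to 2016-11-30 tolled the period for 384 days, extending the deadline to 2020-12-08.
Filing on 2020-09-18 beat the 2020-12-08 deadline — the action is timely.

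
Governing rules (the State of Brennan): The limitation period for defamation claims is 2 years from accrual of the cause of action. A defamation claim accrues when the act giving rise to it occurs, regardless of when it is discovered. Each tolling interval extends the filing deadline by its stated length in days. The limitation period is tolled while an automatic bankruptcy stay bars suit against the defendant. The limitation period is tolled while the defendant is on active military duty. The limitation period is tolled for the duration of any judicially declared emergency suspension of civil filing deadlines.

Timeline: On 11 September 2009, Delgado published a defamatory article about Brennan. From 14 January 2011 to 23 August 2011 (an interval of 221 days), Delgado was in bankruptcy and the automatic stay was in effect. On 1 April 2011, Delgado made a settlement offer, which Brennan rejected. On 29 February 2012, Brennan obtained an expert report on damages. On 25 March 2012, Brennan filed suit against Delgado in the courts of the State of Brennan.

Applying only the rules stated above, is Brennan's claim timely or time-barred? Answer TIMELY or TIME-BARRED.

TIMELY

The claim accrued on 11 September 2009, when the wrongful act occurred.
Adding the 2 years base period to 11 September 2009 gives a deadline of 11 September 2011, before any tolling.
Because the automatic bankruptcy stay ran from 14 January 2011 to 23 August 2011, the deadline is extended by 221 days to 19 April 2012.
None of the other events listed affects the running of the period under the stated rules.
The 25 March 2012 filing precedes the 19 April 2012 deadline; the claim is timely.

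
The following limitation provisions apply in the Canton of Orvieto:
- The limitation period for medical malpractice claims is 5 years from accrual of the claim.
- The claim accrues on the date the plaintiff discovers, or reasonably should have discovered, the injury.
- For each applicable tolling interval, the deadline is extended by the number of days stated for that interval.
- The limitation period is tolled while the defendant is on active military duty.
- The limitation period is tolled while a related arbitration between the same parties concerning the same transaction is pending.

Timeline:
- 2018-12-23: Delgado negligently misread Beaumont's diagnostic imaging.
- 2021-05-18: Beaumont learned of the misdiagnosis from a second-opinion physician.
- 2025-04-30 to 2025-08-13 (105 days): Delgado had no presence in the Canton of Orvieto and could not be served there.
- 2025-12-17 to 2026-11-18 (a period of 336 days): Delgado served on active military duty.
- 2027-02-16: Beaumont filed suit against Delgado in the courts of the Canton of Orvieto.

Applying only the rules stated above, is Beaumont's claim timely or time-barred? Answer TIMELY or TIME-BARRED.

TIMELY

The claim did not accrue until Beaumont discovered the injury on 2021-05-18; the 2018-12-23 act date does not start the clock under the stated rule.
Adding the 5 years base period to 2021-05-18 gives a deadline of 2026-05-18, before any tolling.
Because the defendant's active military service ran from 2025-12-17 to 2026-11-18, the deadline is extended by 336 days to 2027-04-19.
The defendant's absence from the jurisdiction from 2025-04-30 to 2025-08-13 does not toll the period, because no stated rule makes the defendant's absence a tolling event.
Filing on 2027-02-16 beat the 2027-04-19 deadline — the action is timely.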